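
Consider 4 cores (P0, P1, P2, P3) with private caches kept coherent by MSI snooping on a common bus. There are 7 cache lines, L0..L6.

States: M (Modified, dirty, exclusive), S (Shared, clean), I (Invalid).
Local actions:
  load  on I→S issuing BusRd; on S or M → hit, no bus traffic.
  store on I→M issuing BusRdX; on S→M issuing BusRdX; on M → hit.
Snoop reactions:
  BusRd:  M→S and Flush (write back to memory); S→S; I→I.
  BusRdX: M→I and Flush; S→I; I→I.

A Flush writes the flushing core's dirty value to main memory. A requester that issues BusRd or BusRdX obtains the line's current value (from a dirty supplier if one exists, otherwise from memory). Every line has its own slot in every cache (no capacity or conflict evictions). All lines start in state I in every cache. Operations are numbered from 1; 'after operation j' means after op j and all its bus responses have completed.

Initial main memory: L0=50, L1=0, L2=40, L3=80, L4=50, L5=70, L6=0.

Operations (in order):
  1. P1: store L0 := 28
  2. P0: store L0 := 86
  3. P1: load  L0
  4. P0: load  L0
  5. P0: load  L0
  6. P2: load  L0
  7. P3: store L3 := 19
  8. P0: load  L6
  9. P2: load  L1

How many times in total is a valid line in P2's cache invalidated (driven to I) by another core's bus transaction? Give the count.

invalidations = 0

1. P1: store L0 := 28  bus=[BusRdX]  L0: P0=I P1=M P2=I P3=I  mem[L0]=50
2. P0: store L0 := 86  bus=[BusRdX,Flush]  L0: P0=M P1=I P2=I P3=I  mem[L0]=28
3. P1: load  L0  bus=[BusRd,Flush]  L0: P0=S P1=S P2=I P3=I  mem[L0]=86
4. P0: load  L0  bus=[-]  L0: P0=S P1=S P2=I P3=I  mem[L0]=86
5. P0: load  L0  bus=[-]  L0: P0=S P1=S P2=I P3=I  mem[L0]=86
6. P2: load  L0  bus=[BusRd]  L0: P0=S P1=S P2=S P3=I  mem[L0]=86
7. P3: store L3 := 19  bus=[BusRdX]  L3: P0=I P1=I P2=I P3=M  mem[L3]=80
8. P0: load  L6  bus=[BusRd]  L6: P0=S P1=I P2=I P3=I  mem[L6]=0
9. P2: load  L1  bus=[BusRd]  L1: P0=I P1=I P2=S P3=I  mem[L1]=0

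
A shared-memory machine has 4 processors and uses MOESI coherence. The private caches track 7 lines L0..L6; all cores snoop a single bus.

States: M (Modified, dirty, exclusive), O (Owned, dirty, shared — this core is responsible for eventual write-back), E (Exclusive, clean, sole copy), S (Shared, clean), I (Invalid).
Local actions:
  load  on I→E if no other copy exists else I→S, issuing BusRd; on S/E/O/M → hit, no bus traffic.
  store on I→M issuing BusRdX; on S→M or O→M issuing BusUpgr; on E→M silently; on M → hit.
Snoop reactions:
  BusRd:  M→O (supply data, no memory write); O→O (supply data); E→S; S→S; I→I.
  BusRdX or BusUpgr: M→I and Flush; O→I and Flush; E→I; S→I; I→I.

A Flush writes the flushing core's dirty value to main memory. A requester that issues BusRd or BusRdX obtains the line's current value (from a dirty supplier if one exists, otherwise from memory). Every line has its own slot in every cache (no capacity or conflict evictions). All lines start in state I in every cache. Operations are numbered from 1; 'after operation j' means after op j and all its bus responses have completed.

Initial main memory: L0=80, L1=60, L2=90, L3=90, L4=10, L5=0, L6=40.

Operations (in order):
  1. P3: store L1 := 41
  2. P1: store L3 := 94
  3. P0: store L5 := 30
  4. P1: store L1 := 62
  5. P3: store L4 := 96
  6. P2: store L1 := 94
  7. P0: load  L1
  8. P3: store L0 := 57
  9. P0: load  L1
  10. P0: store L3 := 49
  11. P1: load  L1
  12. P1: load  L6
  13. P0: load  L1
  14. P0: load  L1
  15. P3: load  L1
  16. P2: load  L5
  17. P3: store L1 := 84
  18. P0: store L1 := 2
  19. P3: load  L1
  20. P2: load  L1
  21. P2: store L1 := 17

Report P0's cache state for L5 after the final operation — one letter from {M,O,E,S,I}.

state = O

  op1 P3: store L1 := 41 → I/I/I/M on L1; bus BusRdX; mem=60
  op2 P1: store L3 := 94 → I/M/I/I on L3; bus BusRdX; mem=90
  op3 P0: store L5 := 30 → M/I/I/I on L5; bus BusRdX; mem=0
  op4 P1: store L1 := 62 → I/M/I/I on L1; bus BusRdX Flush; mem=41
  op5 P3: store L4 := 96 → I/I/I/M on L4; bus BusRdX; mem=10
  op6 P2: store L1 := 94 → I/I/M/I on L1; bus BusRdX Flush; mem=62
  op7 P0: load  L1 → S/I/O/I on L1; bus BusRd; mem=62
  op8 P3: store L0 := 57 → I/I/I/M on L0; bus BusRdX; mem=80
  op9 P0: load  L1 → S/I/O/I on L1; bus (none); mem=62
  op10 P0: store L3 := 49 → M/I/I/I on L3; bus BusRdX Flush; mem=94
  op11 P1: load  L1 → S/S/O/I on L1; bus BusRd; mem=62
  op12 P1: load  L6 → I/E/I/I on L6; bus BusRd; mem=40
  op13 P0: load  L1 → S/S/O/I on L1; bus (none); mem=62
  op14 P0: load  L1 → S/S/O/I on L1; bus (none); mem=62
  op15 P3: load  L1 → S/S/O/S on L1; bus BusRd; mem=62
  op16 P2: load  L5 → O/I/S/I on L5; bus BusRd; mem=0
  op17 P3: store L1 := 84 → I/I/I/M on L1; bus BusUpgr Flush; mem=94
  op18 P0: store L1 := 2 → M/I/I/I on L1; bus BusRdX Flush; mem=84
  op19 P3: load  L1 → O/I/I/S on L1; bus BusRd; mem=84
  op20 P2: load  L1 → O/I/S/S on L1; bus BusRd; mem=84
  op21 P2: store L1 := 17 → I/I/M/I on L1; bus BusUpgr Flush; mem=2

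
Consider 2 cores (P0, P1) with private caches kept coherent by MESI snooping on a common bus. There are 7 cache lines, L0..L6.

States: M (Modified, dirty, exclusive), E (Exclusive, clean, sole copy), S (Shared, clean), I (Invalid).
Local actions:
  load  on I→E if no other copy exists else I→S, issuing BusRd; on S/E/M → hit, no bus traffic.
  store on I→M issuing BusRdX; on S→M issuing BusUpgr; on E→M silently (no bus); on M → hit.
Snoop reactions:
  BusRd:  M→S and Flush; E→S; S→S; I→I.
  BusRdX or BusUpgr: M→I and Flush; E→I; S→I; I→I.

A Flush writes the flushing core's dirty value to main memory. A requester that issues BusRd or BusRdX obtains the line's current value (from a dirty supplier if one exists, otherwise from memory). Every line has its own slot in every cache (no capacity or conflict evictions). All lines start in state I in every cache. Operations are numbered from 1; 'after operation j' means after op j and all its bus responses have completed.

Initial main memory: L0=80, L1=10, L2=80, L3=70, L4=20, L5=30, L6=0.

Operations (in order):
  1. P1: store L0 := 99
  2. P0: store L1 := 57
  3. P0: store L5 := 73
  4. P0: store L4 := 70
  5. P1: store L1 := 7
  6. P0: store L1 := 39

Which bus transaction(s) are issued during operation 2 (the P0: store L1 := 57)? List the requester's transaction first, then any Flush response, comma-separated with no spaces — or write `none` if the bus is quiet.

bus = BusRdX

step 1: P1: store L0 := 99  ⟶  IM  (L0)  txn=BusRdX  M[L0]=80
step 2: P0: store L1 := 57  ⟶  MI  (L1)  txn=BusRdX  M[L1]=10
step 3: P0: store L5 := 73  ⟶  MI  (L5)  txn=BusRdX  M[L5]=30
step 4: P0: store L4 := 70  ⟶  MI  (L4)  txn=BusRdX  M[L4]=20
step 5: P1: store L1 := 7  ⟶  IM  (L1)  txn=BusRdX+Flush  M[L1]=57
step 6: P0: store L1 := 39  ⟶  MI  (L1)  txn=BusRdX+Flush  M[L1]=7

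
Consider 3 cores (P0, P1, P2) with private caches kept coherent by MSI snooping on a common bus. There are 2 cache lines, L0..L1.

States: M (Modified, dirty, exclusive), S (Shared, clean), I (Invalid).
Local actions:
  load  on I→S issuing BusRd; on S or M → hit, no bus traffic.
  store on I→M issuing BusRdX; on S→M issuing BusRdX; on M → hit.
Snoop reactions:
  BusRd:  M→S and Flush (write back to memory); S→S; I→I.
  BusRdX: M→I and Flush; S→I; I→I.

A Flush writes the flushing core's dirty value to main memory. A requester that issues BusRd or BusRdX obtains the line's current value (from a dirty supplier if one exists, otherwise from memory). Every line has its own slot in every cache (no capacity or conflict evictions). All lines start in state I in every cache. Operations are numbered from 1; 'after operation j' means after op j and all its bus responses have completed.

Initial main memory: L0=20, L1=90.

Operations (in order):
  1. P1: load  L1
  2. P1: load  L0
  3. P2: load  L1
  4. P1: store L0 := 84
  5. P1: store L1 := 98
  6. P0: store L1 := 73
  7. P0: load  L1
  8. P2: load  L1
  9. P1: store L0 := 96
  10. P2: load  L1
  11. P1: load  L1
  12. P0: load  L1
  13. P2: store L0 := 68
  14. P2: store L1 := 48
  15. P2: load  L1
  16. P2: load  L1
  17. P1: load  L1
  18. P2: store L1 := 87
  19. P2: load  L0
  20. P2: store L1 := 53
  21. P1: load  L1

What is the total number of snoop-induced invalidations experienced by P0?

invalidations = 1

step 1: P1: load  L1  ⟶  ISI  (L1)  txn=BusRd  M[L1]=90
step 2: P1: load  L0  ⟶  ISI  (L0)  txn=BusRd  M[L0]=20
step 3: P2: load  L1  ⟶  ISS  (L1)  txn=BusRd  M[L1]=90
step 4: P1: store L0 := 84  ⟶  IMI  (L0)  txn=BusRdX  M[L0]=20
step 5: P1: store L1 := 98  ⟶  IMI  (L1)  txn=BusRdX  M[L1]=90
step 6: P0: store L1 := 73  ⟶  MII  (L1)  txn=BusRdX+Flush  M[L1]=98
step 7: P0: load  L1  ⟶  MII  (L1)  txn=∅  M[L1]=98
step 8: P2: load  L1  ⟶  SIS  (L1)  txn=BusRd+Flush  M[L1]=73
step 9: P1: store L0 := 96  ⟶  IMI  (L0)  txn=∅  M[L0]=20
step 10: P2: load  L1  ⟶  SIS  (L1)  txn=∅  M[L1]=73
step 11: P1: load  L1  ⟶  SSS  (L1)  txn=BusRd  M[L1]=73
step 12: P0: load  L1  ⟶  SSS  (L1)  txn=∅  M[L1]=73
step 13: P2: store L0 := 68  ⟶  IIM  (L0)  txn=BusRdX+Flush  M[L0]=96
step 14: P2: store L1 := 48  ⟶  IIM  (L1)  txn=BusRdX  M[L1]=73
step 15: P2: load  L1  ⟶  IIM  (L1)  txn=∅  M[L1]=73
step 16: P2: load  L1  ⟶  IIM  (L1)  txn=∅  M[L1]=73
step 17: P1: load  L1  ⟶  ISS  (L1)  txn=BusRd+Flush  M[L1]=48
step 18: P2: store L1 := 87  ⟶  IIM  (L1)  txn=BusRdX  M[L1]=48
step 19: P2: load  L0  ⟶  IIM  (L0)  txn=∅  M[L0]=96
step 20: P2: store L1 := 53  ⟶  IIM  (L1)  txn=∅  M[L1]=48
step 21: P1: load  L1  ⟶  ISS  (L1)  txn=BusRd+Flush  M[L1]=53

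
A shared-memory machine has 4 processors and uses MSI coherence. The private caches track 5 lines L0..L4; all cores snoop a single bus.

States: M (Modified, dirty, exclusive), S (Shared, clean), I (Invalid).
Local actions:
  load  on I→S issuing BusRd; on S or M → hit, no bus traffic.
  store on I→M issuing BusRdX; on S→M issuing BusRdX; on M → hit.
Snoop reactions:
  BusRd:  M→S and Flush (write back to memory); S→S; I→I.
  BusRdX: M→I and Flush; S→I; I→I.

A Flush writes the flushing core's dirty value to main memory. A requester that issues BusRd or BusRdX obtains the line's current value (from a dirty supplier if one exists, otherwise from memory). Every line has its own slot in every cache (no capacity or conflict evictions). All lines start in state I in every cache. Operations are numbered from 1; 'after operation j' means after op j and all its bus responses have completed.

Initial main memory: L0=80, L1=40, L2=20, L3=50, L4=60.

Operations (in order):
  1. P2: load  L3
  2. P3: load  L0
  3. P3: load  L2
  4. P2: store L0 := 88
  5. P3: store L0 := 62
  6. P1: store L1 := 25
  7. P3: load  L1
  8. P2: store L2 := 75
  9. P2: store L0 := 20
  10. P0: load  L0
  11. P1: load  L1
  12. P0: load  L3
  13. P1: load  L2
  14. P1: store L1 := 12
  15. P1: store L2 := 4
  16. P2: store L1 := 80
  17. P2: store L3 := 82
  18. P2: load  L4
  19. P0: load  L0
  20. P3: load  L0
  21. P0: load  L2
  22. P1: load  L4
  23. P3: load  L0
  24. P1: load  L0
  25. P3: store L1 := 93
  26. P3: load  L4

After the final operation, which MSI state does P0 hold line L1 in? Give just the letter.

  op1 P2: load  L3 → I/I/S/I on L3; bus BusRd; mem=50
  op2 P3: load  L0 → I/I/I/S on L0; bus BusRd; mem=80
  op3 P3: load  L2 → I/I/I/S on L2; bus BusRd; mem=20
  op4 P2: store L0 := 88 → I/I/M/I on L0; bus BusRdX; mem=80
  op5 P3: store L0 := 62 → I/I/I/M on L0; bus BusRdX Flush; mem=88
  op6 P1: store L1 := 25 → I/M/I/I on L1; bus BusRdX; mem=40
  op7 P3: load  L1 → I/S/I/S on L1; bus BusRd Flush; mem=25
  op8 P2: store L2 := 75 → I/I/M/I on L2; bus BusRdX; mem=20
  op9 P2: store L0 := 20 → I/I/M/I on L0; bus BusRdX Flush; mem=62
  op10 P0: load  L0 → S/I/S/I on L0; bus BusRd Flush; mem=20
  op11 P1: load  L1 → I/S/I/S on L1; bus (none); mem=25
  op12 P0: load  L3 → S/I/S/I on L3; bus BusRd; mem=50
  op13 P1: load  L2 → I/S/S/I on L2; bus BusRd Flush; mem=75
  op14 P1: store L1 := 12 → I/M/I/I on L1; bus BusRdX; mem=25
  op15 P1: store L2 := 4 → I/M/I/I on L2; bus BusRdX; mem=75
  op16 P2: store L1 := 80 → I/I/M/I on L1; bus BusRdX Flush; mem=12
  op17 P2: store L3 := 82 → I/I/M/I on L3; bus BusRdX; mem=50
  op18 P2: load  L4 → I/I/S/I on L4; bus BusRd; mem=60
  op19 P0: load  L0 → S/I/S/I on L0; bus (none); mem=20
  op20 P3: load  L0 → S/I/S/S on L0; bus BusRd; mem=20
  op21 P0: load  L2 → S/S/I/I on L2; bus BusRd Flush; mem=4
  op22 P1: load  L4 → I/S/S/I on L4; bus BusRd; mem=60
  op23 P3: load  L0 → S/I/S/S on L0; bus (none); mem=20
  op24 P1: load  L0 → S/S/S/S on L0; bus BusRd; mem=20
  op25 P3: store L1 := 93 → I/I/I/M on L1; bus BusRdX Flush; mem=80
  op26 P3: load  L4 → I/S/S/S on L4; bus BusRd; mem=60

state = I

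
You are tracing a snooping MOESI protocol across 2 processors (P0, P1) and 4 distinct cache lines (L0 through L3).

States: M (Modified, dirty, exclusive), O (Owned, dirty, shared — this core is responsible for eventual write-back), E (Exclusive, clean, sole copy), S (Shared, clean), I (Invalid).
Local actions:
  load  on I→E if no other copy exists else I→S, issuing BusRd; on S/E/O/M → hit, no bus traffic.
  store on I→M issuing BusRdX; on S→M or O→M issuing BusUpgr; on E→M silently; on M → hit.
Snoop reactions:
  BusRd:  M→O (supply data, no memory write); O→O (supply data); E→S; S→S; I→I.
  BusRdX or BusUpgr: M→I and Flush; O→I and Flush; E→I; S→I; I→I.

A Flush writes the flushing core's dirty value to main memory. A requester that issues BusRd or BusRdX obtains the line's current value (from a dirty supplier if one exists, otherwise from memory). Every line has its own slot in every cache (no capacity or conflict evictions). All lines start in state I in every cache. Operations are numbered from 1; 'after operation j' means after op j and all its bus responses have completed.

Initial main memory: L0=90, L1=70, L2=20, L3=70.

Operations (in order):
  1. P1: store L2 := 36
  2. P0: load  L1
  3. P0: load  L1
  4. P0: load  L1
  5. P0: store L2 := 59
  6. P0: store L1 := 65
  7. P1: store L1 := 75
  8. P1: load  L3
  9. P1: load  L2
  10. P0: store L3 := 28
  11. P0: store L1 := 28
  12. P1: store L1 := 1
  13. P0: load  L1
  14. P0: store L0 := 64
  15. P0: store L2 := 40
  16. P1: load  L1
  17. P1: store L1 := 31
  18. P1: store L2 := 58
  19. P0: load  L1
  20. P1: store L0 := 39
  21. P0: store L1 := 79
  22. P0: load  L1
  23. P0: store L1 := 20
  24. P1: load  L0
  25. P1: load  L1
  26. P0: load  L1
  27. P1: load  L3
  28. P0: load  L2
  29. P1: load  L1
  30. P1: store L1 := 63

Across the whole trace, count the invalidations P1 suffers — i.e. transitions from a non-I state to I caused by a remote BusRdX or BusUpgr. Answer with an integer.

invalidations = 5

  op1 P1: store L2 := 36 → I/M on L2; bus BusRdX; mem=20
  op2 P0: load  L1 → E/I on L1; bus BusRd; mem=70
  op3 P0: load  L1 → E/I on L1; bus (none); mem=70
  op4 P0: load  L1 → E/I on L1; bus (none); mem=70
  op5 P0: store L2 := 59 → M/I on L2; bus BusRdX Flush; mem=36
  op6 P0: store L1 := 65 → M/I on L1; bus (none); mem=70
  op7 P1: store L1 := 75 → I/M on L1; bus BusRdX Flush; mem=65
  op8 P1: load  L3 → I/E on L3; bus BusRd; mem=70
  op9 P1: load  L2 → O/S on L2; bus BusRd; mem=36
  op10 P0: store L3 := 28 → M/I on L3; bus BusRdX; mem=70
  op11 P0: store L1 := 28 → M/I on L1; bus BusRdX Flush; mem=75
  op12 P1: store L1 := 1 → I/M on L1; bus BusRdX Flush; mem=28
  op13 P0: load  L1 → S/O on L1; bus BusRd; mem=28
  op14 P0: store L0 := 64 → M/I on L0; bus BusRdX; mem=90
  op15 P0: store L2 := 40 → M/I on L2; bus BusUpgr; mem=36
  op16 P1: load  L1 → S/O on L1; bus (none); mem=28
  op17 P1: store L1 := 31 → I/M on L1; bus BusUpgr; mem=28
  op18 P1: store L2 := 58 → I/M on L2; bus BusRdX Flush; mem=40
  op19 P0: load  L1 → S/O on L1; bus BusRd; mem=28
  op20 P1: store L0 := 39 → I/M on L0; bus BusRdX Flush; mem=64
  op21 P0: store L1 := 79 → M/I on L1; bus BusUpgr Flush; mem=31
  op22 P0: load  L1 → M/I on L1; bus (none); mem=31
  op23 P0: store L1 := 20 → M/I on L1; bus (none); mem=31
  op24 P1: load  L0 → I/M on L0; bus (none); mem=64
  op25 P1: load  L1 → O/S on L1; bus BusRd; mem=31
  op26 P0: load  L1 → O/S on L1; bus (none); mem=31
  op27 P1: load  L3 → O/S on L3; bus BusRd; mem=70
  op28 P0: load  L2 → S/O on L2; bus BusRd; mem=40
  op29 P1: load  L1 → O/S on L1; bus (none); mem=31
  op30 P1: store L1 := 63 → I/M on L1; bus BusUpgr Flush; mem=20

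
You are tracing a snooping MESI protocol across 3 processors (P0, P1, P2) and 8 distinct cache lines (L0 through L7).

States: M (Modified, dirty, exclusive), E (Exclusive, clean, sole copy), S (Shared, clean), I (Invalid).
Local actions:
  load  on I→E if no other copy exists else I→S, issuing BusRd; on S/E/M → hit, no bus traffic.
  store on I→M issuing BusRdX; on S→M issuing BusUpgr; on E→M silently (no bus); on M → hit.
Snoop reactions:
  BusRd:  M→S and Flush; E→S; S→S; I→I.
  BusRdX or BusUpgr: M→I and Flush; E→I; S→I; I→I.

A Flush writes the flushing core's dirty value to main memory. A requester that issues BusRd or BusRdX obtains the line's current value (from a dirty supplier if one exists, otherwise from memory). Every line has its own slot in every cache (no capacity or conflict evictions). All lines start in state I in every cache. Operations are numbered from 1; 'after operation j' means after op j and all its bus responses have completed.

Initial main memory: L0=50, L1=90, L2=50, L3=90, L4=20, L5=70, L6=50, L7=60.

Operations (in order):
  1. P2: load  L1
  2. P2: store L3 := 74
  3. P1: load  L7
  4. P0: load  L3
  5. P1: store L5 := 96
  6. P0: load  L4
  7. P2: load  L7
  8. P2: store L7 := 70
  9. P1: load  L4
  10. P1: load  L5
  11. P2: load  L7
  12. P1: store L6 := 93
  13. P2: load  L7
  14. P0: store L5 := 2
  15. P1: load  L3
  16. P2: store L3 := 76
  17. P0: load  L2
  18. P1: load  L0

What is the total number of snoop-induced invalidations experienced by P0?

step 1: P2: load  L1  ⟶  IIE  (L1)  txn=BusRd  M[L1]=90
step 2: P2: store L3 := 74  ⟶  IIM  (L3)  txn=BusRdX  M[L3]=90
step 3: P1: load  L7  ⟶  IEI  (L7)  txn=BusRd  M[L7]=60
step 4: P0: load  L3  ⟶  SIS  (L3)  txn=BusRd+Flush  M[L3]=74
step 5: P1: store L5 := 96  ⟶  IMI  (L5)  txn=BusRdX  M[L5]=70
step 6: P0: load  L4  ⟶  EII  (L4)  txn=BusRd  M[L4]=20
step 7: P2: load  L7  ⟶  ISS  (L7)  txn=BusRd  M[L7]=60
step 8: P2: store L7 := 70  ⟶  IIM  (L7)  txn=BusUpgr  M[L7]=60
step 9: P1: load  L4  ⟶  SSI  (L4)  txn=BusRd  M[L4]=20
step 10: P1: load  L5  ⟶  IMI  (L5)  txn=∅  M[L5]=70
step 11: P2: load  L7  ⟶  IIM  (L7)  txn=∅  M[L7]=60
step 12: P1: store L6 := 93  ⟶  IMI  (L6)  txn=BusRdX  M[L6]=50
step 13: P2: load  L7  ⟶  IIM  (L7)  txn=∅  M[L7]=60
step 14: P0: store L5 := 2  ⟶  MII  (L5)  txn=BusRdX+Flush  M[L5]=96
step 15: P1: load  L3  ⟶  SSS  (L3)  txn=BusRd  M[L3]=74
step 16: P2: store L3 := 76  ⟶  IIM  (L3)  txn=BusUpgr  M[L3]=74
step 17: P0: load  L2  ⟶  EII  (L2)  txn=BusRd  M[L2]=50
step 18: P1: load  L0  ⟶  IEI  (L0)  txn=BusRd  M[L0]=50

invalidations = 1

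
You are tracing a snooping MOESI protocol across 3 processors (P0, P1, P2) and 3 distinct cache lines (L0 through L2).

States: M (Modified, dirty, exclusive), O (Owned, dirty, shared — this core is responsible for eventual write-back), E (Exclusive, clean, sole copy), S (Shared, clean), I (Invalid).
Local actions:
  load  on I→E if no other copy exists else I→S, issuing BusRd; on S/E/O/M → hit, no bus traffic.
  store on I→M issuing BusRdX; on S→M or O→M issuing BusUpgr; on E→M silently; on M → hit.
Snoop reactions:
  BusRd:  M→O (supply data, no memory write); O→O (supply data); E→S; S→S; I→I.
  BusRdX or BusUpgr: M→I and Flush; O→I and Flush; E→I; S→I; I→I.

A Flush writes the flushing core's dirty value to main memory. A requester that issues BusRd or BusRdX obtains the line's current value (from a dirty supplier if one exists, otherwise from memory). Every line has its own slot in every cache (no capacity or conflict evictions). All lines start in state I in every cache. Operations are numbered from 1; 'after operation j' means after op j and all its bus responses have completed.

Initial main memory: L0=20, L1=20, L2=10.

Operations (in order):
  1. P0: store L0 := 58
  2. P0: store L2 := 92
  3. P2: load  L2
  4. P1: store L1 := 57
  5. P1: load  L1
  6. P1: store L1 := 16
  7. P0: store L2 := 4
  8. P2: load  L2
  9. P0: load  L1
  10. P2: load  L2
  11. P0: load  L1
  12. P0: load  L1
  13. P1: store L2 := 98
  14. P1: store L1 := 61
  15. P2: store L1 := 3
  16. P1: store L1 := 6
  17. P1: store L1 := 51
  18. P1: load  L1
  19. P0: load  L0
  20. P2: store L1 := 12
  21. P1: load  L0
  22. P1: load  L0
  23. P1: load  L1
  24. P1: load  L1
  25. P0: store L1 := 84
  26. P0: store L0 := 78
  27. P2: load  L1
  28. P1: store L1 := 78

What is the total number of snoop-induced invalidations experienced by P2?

invalidations = 5

[1] P0: store L0 := 58 | P0:M(58), P1:I, P2:I | bus: BusRdX
[2] P0: store L2 := 92 | P0:M(92), P1:I, P2:I | bus: BusRdX
[3] P2: load  L2 | P0:O(92), P1:I, P2:S(92) | bus: BusRd
[4] P1: store L1 := 57 | P0:I, P1:M(57), P2:I | bus: BusRdX
[5] P1: load  L1 | P0:I, P1:M(57), P2:I | bus: none
[6] P1: store L1 := 16 | P0:I, P1:M(16), P2:I | bus: none
[7] P0: store L2 := 4 | P0:M(4), P1:I, P2:I | bus: BusUpgr
[8] P2: load  L2 | P0:O(4), P1:I, P2:S(4) | bus: BusRd
[9] P0: load  L1 | P0:S(16), P1:O(16), P2:I | bus: BusRd
[10] P2: load  L2 | P0:O(4), P1:I, P2:S(4) | bus: none
[11] P0: load  L1 | P0:S(16), P1:O(16), P2:I | bus: none
[12] P0: load  L1 | P0:S(16), P1:O(16), P2:I | bus: none
[13] P1: store L2 := 98 | P0:I, P1:M(98), P2:I | bus: BusRdX,Flush
[14] P1: store L1 := 61 | P0:I, P1:M(61), P2:I | bus: BusUpgr
[15] P2: store L1 := 3 | P0:I, P1:I, P2:M(3) | bus: BusRdX,Flush
[16] P1: store L1 := 6 | P0:I, P1:M(6), P2:I | bus: BusRdX,Flush
[17] P1: store L1 := 51 | P0:I, P1:M(51), P2:I | bus: none
[18] P1: load  L1 | P0:I, P1:M(51), P2:I | bus: none
[19] P0: load  L0 | P0:M(58), P1:I, P2:I | bus: none
[20] P2: store L1 := 12 | P0:I, P1:I, P2:M(12) | bus: BusRdX,Flush
[21] P1: load  L0 | P0:O(58), P1:S(58), P2:I | bus: BusRd
[22] P1: load  L0 | P0:O(58), P1:S(58), P2:I | bus: none
[23] P1: load  L1 | P0:I, P1:S(12), P2:O(12) | bus: BusRd
[24] P1: load  L1 | P0:I, P1:S(12), P2:O(12) | bus: none
[25] P0: store L1 := 84 | P0:M(84), P1:I, P2:I | bus: BusRdX,Flush
[26] P0: store L0 := 78 | P0:M(78), P1:I, P2:I | bus: BusUpgr
[27] P2: load  L1 | P0:O(84), P1:I, P2:S(84) | bus: BusRd
[28] P1: store L1 := 78 | P0:I, P1:M(78), P2:I | bus: BusRdX,Flush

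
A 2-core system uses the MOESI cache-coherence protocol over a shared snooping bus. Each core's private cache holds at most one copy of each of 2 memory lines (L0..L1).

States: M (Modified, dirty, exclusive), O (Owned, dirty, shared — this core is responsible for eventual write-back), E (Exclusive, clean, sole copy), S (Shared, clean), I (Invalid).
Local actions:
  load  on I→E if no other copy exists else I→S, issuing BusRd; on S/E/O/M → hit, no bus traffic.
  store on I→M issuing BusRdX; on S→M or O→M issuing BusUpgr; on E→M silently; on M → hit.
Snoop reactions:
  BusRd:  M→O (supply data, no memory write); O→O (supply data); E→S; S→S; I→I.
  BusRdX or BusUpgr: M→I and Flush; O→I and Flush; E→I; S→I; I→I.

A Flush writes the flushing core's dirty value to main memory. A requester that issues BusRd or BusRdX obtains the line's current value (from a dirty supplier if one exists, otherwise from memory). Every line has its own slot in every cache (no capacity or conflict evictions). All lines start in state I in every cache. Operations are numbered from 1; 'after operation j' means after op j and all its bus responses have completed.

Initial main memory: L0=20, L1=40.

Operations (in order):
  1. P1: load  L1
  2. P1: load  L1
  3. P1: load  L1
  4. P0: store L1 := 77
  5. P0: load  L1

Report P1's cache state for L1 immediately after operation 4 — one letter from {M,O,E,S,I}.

  op1 P1: load  L1 → I/E on L1; bus BusRd; mem=40
  op2 P1: load  L1 → I/E on L1; bus (none); mem=40
  op3 P1: load  L1 → I/E on L1; bus (none); mem=40
  op4 P0: store L1 := 77 → M/I on L1; bus BusRdX; mem=40
  op5 P0: load  L1 → M/I on L1; bus (none); mem=40

state = I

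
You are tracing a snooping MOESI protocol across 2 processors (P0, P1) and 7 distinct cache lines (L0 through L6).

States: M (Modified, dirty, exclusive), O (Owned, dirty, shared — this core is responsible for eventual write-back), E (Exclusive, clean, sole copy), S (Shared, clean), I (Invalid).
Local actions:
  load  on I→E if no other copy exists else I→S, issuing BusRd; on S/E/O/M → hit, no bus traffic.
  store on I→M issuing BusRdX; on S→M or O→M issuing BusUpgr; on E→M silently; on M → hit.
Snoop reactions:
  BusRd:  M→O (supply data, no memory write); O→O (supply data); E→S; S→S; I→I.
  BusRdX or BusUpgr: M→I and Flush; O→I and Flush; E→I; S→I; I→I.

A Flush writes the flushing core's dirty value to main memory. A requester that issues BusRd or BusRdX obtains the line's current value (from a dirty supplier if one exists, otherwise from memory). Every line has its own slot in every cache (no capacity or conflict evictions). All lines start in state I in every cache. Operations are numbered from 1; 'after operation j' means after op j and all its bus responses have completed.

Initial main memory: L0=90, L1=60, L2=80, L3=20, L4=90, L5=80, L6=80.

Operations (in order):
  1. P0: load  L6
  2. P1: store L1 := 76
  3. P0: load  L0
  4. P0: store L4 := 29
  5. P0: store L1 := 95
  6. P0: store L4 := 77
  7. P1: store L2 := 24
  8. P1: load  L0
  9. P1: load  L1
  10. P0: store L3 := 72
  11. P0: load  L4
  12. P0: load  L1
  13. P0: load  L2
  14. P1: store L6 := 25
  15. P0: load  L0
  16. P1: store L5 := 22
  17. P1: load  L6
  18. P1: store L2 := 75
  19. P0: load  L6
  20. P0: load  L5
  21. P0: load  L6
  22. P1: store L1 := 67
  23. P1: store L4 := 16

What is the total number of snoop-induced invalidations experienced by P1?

1. P0: load  L6  bus=[BusRd]  L6: P0=E P1=I  mem[L6]=80
2. P1: store L1 := 76  bus=[BusRdX]  L1: P0=I P1=M  mem[L1]=60
3. P0: load  L0  bus=[BusRd]  L0: P0=E P1=I  mem[L0]=90
4. P0: store L4 := 29  bus=[BusRdX]  L4: P0=M P1=I  mem[L4]=90
5. P0: store L1 := 95  bus=[BusRdX,Flush]  L1: P0=M P1=I  mem[L1]=76
6. P0: store L4 := 77  bus=[-]  L4: P0=M P1=I  mem[L4]=90
7. P1: store L2 := 24  bus=[BusRdX]  L2: P0=I P1=M  mem[L2]=80
8. P1: load  L0  bus=[BusRd]  L0: P0=S P1=S  mem[L0]=90
9. P1: load  L1  bus=[BusRd]  L1: P0=O P1=S  mem[L1]=76
10. P0: store L3 := 72  bus=[BusRdX]  L3: P0=M P1=I  mem[L3]=20
11. P0: load  L4  bus=[-]  L4: P0=M P1=I  mem[L4]=90
12. P0: load  L1  bus=[-]  L1: P0=O P1=S  mem[L1]=76
13. P0: load  L2  bus=[BusRd]  L2: P0=S P1=O  mem[L2]=80
14. P1: store L6 := 25  bus=[BusRdX]  L6: P0=I P1=M  mem[L6]=80
15. P0: load  L0  bus=[-]  L0: P0=S P1=S  mem[L0]=90
16. P1: store L5 := 22  bus=[BusRdX]  L5: P0=I P1=M  mem[L5]=80
17. P1: load  L6  bus=[-]  L6: P0=I P1=M  mem[L6]=80
18. P1: store L2 := 75  bus=[BusUpgr]  L2: P0=I P1=M  mem[L2]=80
19. P0: load  L6  bus=[BusRd]  L6: P0=S P1=O  mem[L6]=80
20. P0: load  L5  bus=[BusRd]  L5: P0=S P1=O  mem[L5]=80
21. P0: load  L6  bus=[-]  L6: P0=S P1=O  mem[L6]=80
22. P1: store L1 := 67  bus=[BusUpgr,Flush]  L1: P0=I P1=M  mem[L1]=95
23. P1: store L4 := 16  bus=[BusRdX,Flush]  L4: P0=I P1=M  mem[L4]=77

invalidations = 1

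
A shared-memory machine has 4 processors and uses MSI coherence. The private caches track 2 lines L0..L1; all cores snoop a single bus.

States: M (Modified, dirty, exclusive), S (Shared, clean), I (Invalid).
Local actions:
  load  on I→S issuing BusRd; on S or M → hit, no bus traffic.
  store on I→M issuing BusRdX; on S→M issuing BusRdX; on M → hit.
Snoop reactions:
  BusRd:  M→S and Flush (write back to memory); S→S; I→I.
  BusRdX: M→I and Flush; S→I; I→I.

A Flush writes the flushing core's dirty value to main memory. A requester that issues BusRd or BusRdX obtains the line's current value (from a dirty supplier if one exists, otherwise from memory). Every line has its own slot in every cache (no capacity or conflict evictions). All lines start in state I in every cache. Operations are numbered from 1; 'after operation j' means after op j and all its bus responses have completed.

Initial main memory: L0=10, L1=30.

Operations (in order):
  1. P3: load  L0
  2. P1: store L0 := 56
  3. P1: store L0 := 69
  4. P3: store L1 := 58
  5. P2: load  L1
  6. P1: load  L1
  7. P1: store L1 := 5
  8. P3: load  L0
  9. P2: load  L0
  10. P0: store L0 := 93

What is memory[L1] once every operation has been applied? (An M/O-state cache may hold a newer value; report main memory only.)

1. P3: load  L0  bus=[BusRd]  L0: P0=I P1=I P2=I P3=S  mem[L0]=10
2. P1: store L0 := 56  bus=[BusRdX]  L0: P0=I P1=M P2=I P3=I  mem[L0]=10
3. P1: store L0 := 69  bus=[-]  L0: P0=I P1=M P2=I P3=I  mem[L0]=10
4. P3: store L1 := 58  bus=[BusRdX]  L1: P0=I P1=I P2=I P3=M  mem[L1]=30
5. P2: load  L1  bus=[BusRd,Flush]  L1: P0=I P1=I P2=S P3=S  mem[L1]=58
6. P1: load  L1  bus=[BusRd]  L1: P0=I P1=S P2=S P3=S  mem[L1]=58
7. P1: store L1 := 5  bus=[BusRdX]  L1: P0=I P1=M P2=I P3=I  mem[L1]=58
8. P3: load  L0  bus=[BusRd,Flush]  L0: P0=I P1=S P2=I P3=S  mem[L0]=69
9. P2: load  L0  bus=[BusRd]  L0: P0=I P1=S P2=S P3=S  mem[L0]=69
10. P0: store L0 := 93  bus=[BusRdX]  L0: P0=M P1=I P2=I P3=I  mem[L0]=69

memory[L1] = 58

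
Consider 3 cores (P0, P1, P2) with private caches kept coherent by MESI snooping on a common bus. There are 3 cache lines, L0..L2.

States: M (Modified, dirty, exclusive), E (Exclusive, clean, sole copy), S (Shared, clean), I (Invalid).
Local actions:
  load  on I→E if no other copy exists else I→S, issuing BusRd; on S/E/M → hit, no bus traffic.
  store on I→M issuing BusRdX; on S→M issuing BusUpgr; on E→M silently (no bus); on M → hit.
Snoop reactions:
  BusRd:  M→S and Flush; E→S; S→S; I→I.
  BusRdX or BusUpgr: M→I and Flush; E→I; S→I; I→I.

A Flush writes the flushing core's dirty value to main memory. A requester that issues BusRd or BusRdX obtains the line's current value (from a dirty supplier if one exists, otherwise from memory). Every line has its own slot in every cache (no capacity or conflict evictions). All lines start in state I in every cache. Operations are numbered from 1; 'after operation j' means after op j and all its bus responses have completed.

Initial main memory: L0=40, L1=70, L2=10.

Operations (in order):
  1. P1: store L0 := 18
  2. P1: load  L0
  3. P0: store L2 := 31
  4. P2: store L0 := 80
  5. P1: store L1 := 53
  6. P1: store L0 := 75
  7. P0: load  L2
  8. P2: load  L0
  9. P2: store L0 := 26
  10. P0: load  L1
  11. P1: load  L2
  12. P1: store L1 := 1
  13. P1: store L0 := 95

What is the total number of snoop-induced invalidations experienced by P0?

invalidations = 1

1. P1: store L0 := 18  bus=[BusRdX]  L0: P0=I P1=M P2=I  mem[L0]=40
2. P1: load  L0  bus=[-]  L0: P0=I P1=M P2=I  mem[L0]=40
3. P0: store L2 := 31  bus=[BusRdX]  L2: P0=M P1=I P2=I  mem[L2]=10
4. P2: store L0 := 80  bus=[BusRdX,Flush]  L0: P0=I P1=I P2=M  mem[L0]=18
5. P1: store L1 := 53  bus=[BusRdX]  L1: P0=I P1=M P2=I  mem[L1]=70
6. P1: store L0 := 75  bus=[BusRdX,Flush]  L0: P0=I P1=M P2=I  mem[L0]=80
7. P0: load  L2  bus=[-]  L2: P0=M P1=I P2=I  mem[L2]=10
8. P2: load  L0  bus=[BusRd,Flush]  L0: P0=I P1=S P2=S  mem[L0]=75
9. P2: store L0 := 26  bus=[BusUpgr]  L0: P0=I P1=I P2=M  mem[L0]=75
10. P0: load  L1  bus=[BusRd,Flush]  L1: P0=S P1=S P2=I  mem[L1]=53
11. P1: load  L2  bus=[BusRd,Flush]  L2: P0=S P1=S P2=I  mem[L2]=31
12. P1: store L1 := 1  bus=[BusUpgr]  L1: P0=I P1=M P2=I  mem[L1]=53
13. P1: store L0 := 95  bus=[BusRdX,Flush]  L0: P0=I P1=M P2=I  mem[L0]=26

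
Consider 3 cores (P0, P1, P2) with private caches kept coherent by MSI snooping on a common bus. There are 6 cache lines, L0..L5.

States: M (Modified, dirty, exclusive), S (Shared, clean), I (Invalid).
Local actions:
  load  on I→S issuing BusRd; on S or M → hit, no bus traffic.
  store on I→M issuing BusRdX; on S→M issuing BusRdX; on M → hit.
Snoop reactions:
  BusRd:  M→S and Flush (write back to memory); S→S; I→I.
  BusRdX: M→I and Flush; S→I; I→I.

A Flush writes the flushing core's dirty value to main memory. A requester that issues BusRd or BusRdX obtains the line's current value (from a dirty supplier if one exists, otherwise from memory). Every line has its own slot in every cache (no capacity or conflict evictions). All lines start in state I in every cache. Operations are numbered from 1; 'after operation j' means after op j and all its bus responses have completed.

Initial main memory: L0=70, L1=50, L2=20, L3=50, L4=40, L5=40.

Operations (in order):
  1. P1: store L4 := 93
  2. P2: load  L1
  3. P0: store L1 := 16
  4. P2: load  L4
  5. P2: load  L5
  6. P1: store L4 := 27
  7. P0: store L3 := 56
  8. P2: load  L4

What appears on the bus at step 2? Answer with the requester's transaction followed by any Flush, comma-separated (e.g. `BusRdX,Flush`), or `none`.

step 1: P1: store L4 := 93  ⟶  IMI  (L4)  txn=BusRdX  M[L4]=40
step 2: P2: load  L1  ⟶  IIS  (L1)  txn=BusRd  M[L1]=50
step 3: P0: store L1 := 16  ⟶  MII  (L1)  txn=BusRdX  M[L1]=50
step 4: P2: load  L4  ⟶  ISS  (L4)  txn=BusRd+Flush  M[L4]=93
step 5: P2: load  L5  ⟶  IIS  (L5)  txn=BusRd  M[L5]=40
step 6: P1: store L4 := 27  ⟶  IMI  (L4)  txn=BusRdX  M[L4]=93
step 7: P0: store L3 := 56  ⟶  MII  (L3)  txn=BusRdX  M[L3]=50
step 8: P2: load  L4  ⟶  ISS  (L4)  txn=BusRd+Flush  M[L4]=27

bus = BusRd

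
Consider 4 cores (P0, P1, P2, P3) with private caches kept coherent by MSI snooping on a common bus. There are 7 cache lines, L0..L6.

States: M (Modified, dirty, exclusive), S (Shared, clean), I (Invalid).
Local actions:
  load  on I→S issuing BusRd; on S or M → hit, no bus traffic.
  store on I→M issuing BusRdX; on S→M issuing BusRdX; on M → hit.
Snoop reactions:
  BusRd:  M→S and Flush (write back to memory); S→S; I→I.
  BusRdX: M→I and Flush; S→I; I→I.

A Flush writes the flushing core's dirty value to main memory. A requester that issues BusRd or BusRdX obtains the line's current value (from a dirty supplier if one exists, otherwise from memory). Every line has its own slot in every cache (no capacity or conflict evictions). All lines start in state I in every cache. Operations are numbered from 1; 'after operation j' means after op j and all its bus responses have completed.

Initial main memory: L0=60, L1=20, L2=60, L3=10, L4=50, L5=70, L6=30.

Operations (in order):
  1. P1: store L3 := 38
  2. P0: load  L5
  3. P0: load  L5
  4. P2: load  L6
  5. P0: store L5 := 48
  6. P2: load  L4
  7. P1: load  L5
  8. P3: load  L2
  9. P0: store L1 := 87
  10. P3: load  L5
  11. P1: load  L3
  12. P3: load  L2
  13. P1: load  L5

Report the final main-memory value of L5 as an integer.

[1] P1: store L3 := 38 | P0:I, P1:M(38), P2:I, P3:I | bus: BusRdX
[2] P0: load  L5 | P0:S(70), P1:I, P2:I, P3:I | bus: BusRd
[3] P0: load  L5 | P0:S(70), P1:I, P2:I, P3:I | bus: none
[4] P2: load  L6 | P0:I, P1:I, P2:S(30), P3:I | bus: BusRd
[5] P0: store L5 := 48 | P0:M(48), P1:I, P2:I, P3:I | bus: BusRdX
[6] P2: load  L4 | P0:I, P1:I, P2:S(50), P3:I | bus: BusRd
[7] P1: load  L5 | P0:S(48), P1:S(48), P2:I, P3:I | bus: BusRd,Flush
[8] P3: load  L2 | P0:I, P1:I, P2:I, P3:S(60) | bus: BusRd
[9] P0: store L1 := 87 | P0:M(87), P1:I, P2:I, P3:I | bus: BusRdX
[10] P3: load  L5 | P0:S(48), P1:S(48), P2:I, P3:S(48) | bus: BusRd
[11] P1: load  L3 | P0:I, P1:M(38), P2:I, P3:I | bus: none
[12] P3: load  L2 | P0:I, P1:I, P2:I, P3:S(60) | bus: none
[13] P1: load  L5 | P0:S(48), P1:S(48), P2:I, P3:S(48) | bus: none

memory[L5] = 48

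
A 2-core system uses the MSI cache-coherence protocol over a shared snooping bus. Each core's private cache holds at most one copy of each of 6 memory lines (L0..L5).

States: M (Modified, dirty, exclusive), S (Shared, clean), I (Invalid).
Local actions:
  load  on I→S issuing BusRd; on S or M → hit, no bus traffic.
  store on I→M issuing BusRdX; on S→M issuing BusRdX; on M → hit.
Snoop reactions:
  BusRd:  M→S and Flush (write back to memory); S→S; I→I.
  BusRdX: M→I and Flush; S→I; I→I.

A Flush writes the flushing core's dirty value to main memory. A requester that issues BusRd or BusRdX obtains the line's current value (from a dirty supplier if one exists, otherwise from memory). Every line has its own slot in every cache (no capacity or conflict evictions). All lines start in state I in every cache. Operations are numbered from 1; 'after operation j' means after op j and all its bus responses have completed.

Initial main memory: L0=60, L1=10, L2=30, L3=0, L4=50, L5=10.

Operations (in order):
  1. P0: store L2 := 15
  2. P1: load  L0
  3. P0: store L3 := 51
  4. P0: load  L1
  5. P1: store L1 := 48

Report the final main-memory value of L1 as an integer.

step 1: P0: store L2 := 15  ⟶  MI  (L2)  txn=BusRdX  M[L2]=30
step 2: P1: load  L0  ⟶  IS  (L0)  txn=BusRd  M[L0]=60
step 3: P0: store L3 := 51  ⟶  MI  (L3)  txn=BusRdX  M[L3]=0
step 4: P0: load  L1  ⟶  SI  (L1)  txn=BusRd  M[L1]=10
step 5: P1: store L1 := 48  ⟶  IM  (L1)  txn=BusRdX  M[L1]=10

memory[L1] = 10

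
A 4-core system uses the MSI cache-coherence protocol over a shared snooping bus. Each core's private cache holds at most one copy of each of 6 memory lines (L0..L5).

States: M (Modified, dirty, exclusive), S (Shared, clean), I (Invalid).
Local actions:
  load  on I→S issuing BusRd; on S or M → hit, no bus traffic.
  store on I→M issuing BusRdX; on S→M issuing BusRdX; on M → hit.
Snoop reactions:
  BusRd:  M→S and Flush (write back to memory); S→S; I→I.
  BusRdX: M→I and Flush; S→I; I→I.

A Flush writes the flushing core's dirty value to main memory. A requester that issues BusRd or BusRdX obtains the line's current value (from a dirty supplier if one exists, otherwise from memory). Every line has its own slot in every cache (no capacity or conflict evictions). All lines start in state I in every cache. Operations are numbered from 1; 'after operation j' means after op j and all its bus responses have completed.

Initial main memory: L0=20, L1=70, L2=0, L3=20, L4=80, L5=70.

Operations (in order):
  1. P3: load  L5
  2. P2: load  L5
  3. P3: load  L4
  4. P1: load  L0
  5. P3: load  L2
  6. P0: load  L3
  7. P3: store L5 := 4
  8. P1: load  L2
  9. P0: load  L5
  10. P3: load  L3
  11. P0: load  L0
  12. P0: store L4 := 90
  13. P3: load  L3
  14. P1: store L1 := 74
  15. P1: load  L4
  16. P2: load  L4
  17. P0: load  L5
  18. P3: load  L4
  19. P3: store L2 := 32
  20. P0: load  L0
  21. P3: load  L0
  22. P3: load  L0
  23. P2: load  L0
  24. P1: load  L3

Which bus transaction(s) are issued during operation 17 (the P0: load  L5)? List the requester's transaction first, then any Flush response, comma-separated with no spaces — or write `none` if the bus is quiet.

bus = none

  op1 P3: load  L5 → I/I/I/S on L5; bus BusRd; mem=70
  op2 P2: load  L5 → I/I/S/S on L5; bus BusRd; mem=70
  op3 P3: load  L4 → I/I/I/S on L4; bus BusRd; mem=80
  op4 P1: load  L0 → I/S/I/I on L0; bus BusRd; mem=20
  op5 P3: load  L2 → I/I/I/S on L2; bus BusRd; mem=0
  op6 P0: load  L3 → S/I/I/I on L3; bus BusRd; mem=20
  op7 P3: store L5 := 4 → I/I/I/M on L5; bus BusRdX; mem=70
  op8 P1: load  L2 → I/S/I/S on L2; bus BusRd; mem=0
  op9 P0: load  L5 → S/I/I/S on L5; bus BusRd Flush; mem=4
  op10 P3: load  L3 → S/I/I/S on L3; bus BusRd; mem=20
  op11 P0: load  L0 → S/S/I/I on L0; bus BusRd; mem=20
  op12 P0: store L4 := 90 → M/I/I/I on L4; bus BusRdX; mem=80
  op13 P3: load  L3 → S/I/I/S on L3; bus (none); mem=20
  op14 P1: store L1 := 74 → I/M/I/I on L1; bus BusRdX; mem=70
  op15 P1: load  L4 → S/S/I/I on L4; bus BusRd Flush; mem=90
  op16 P2: load  L4 → S/S/S/I on L4; bus BusRd; mem=90
  op17 P0: load  L5 → S/I/I/S on L5; bus (none); mem=4
  op18 P3: load  L4 → S/S/S/S on L4; bus BusRd; mem=90
  op19 P3: store L2 := 32 → I/I/I/M on L2; bus BusRdX; mem=0
  op20 P0: load  L0 → S/S/I/I on L0; bus (none); mem=20
  op21 P3: load  L0 → S/S/I/S on L0; bus BusRd; mem=20
  op22 P3: load  L0 → S/S/I/S on L0; bus (none); mem=20
  op23 P2: load  L0 → S/S/S/S on L0; bus BusRd; mem=20
  op24 P1: load  L3 → S/S/I/S on L3; bus BusRd; mem=20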